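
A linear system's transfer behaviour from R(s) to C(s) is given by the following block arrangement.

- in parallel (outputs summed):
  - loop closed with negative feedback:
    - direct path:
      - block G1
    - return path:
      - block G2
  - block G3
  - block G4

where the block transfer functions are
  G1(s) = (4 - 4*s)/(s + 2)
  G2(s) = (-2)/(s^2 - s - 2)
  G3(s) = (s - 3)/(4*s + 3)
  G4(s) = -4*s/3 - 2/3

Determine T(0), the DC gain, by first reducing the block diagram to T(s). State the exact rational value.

(1) close the feedback loop around G1, G2 gives (-4*s^3 + 8*s^2 + 4*s - 8)/(s^3 + s^2 + 4*s - 12)
(2) add [G1/(1+G1*G2)], G3, G4 (parallel) gives (-16*s^5 - 81*s^4 - 36*s^3 + 229*s^2 + 84*s + 108)/(12*s^4 + 21*s^3 + 57*s^2 - 108*s - 108)
That last expression is T(s); at s = 0 only the constant terms survive, so T(0) = 108/(-108) = -1.

Hence the answer: -1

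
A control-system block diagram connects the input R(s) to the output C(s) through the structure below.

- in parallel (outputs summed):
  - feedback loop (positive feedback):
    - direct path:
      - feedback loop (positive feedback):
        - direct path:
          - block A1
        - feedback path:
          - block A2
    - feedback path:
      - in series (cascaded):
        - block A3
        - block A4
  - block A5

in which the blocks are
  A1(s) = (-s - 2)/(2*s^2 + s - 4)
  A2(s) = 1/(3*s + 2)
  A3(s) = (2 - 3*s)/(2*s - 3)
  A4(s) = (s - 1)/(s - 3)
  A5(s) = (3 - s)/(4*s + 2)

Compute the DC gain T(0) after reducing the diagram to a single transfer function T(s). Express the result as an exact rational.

Answer: 129/62

Working:
(1) reduce the feedback loop with forward A1 and return A2 gives (-3*s^2 - 8*s - 4)/(6*s^3 + 7*s^2 - 9*s - 6)
(2) reduce the series chain A3, A4 gives (-3*s^2 + 5*s - 2)/(2*s^2 - 9*s + 9)
(3) collapse the loop ([A1/(1-A1*A2)] forward, (A3*A4) return) gives (-6*s^4 + 11*s^3 + 37*s^2 - 36*s - 36)/(12*s^5 - 49*s^4 - 36*s^3 + 154*s^2 - 23*s - 62)
(4) reduce the parallel group [[A1/(1-A1*A2)]/(1-[A1/(1-A1*A2)]*(A3*A4))], A5 gives (-12*s^6 + 61*s^5 - 79*s^4 - 92*s^3 + 415*s^2 - 223*s - 258)/(48*s^6 - 172*s^5 - 242*s^4 + 544*s^3 + 216*s^2 - 294*s - 124)
That last expression is T(s); at s = 0 only the constant terms survive, so T(0) = -258/(-124) = 129/62.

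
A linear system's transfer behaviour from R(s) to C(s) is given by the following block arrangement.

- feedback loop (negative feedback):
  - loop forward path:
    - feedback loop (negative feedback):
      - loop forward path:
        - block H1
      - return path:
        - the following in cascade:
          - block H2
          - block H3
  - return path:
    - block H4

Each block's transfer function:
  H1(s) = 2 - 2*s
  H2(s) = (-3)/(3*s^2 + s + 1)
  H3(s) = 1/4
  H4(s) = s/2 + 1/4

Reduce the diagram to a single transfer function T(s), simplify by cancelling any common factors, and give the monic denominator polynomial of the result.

The answer is s^4 - s^3/6 - 4*s^2/3 - 7*s/6.

Reasoning:
(1) multiply H2, H3 (series), giving (-3)/(12*s^2 + 4*s + 4)
(2) close the feedback loop around H1, (H2*H3), giving (-12*s^3 + 8*s^2 + 4)/(6*s^2 + 5*s - 1)
(3) collapse the loop ([H1/(1+H1*(H2*H3))] forward, H4 return), giving (12*s^3 - 8*s^2 - 4)/(6*s^4 - s^3 - 8*s^2 - 7*s)
That last expression is T(s), already simplified. Scaling its denominator by 1/6 (the reciprocal of the leading coefficient) yields the monic denominator.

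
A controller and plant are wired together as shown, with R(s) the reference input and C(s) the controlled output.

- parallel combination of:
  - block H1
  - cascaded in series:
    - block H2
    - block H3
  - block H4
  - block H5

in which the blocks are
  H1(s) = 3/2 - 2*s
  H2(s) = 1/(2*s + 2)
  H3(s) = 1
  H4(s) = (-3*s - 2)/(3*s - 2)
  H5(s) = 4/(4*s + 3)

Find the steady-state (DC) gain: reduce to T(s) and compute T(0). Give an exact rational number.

The answer is 13/3.

Reasoning:
[1] cascade H2, H3; result 1/(2*s + 2)
[2] parallel reduction of H1, (H2*H3), H4, H5; result (-48*s^4 - 40*s^3 + 37*s^2 - 28*s - 52)/(24*s^3 + 26*s^2 - 10*s - 12)
Evaluating the step-2 result (the overall T(s)) at s = 0 gives T(0) = -52/(-12) = 13/3.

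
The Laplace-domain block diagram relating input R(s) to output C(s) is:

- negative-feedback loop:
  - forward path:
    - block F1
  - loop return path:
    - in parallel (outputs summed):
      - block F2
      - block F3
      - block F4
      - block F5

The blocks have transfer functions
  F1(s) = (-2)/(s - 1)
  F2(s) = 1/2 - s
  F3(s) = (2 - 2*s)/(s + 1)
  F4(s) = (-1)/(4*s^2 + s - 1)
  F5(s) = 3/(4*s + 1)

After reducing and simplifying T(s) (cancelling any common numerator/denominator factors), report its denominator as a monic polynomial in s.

Reducing step by step:

Step 1 - reduce the parallel group F2, F3, F4, F5 -> (-32*s^5 - 96*s^4 + 70*s^3 + 79*s^2 - 20*s - 13)/(32*s^4 + 48*s^3 + 10*s^2 - 8*s - 2)
Step 2 - reduce the feedback loop with forward F1 and return (F2+F3+F4+F5) -> (-32*s^4 - 48*s^3 - 10*s^2 + 8*s + 2)/(48*s^5 + 104*s^4 - 89*s^3 - 88*s^2 + 23*s + 14)
No further cancellation is possible in the step-2 result, so that is T(s). Its denominator becomes monic after dividing by the leading coefficient 48.

Answer: s^5 + 13*s^4/6 - 89*s^3/48 - 11*s^2/6 + 23*s/48 + 7/24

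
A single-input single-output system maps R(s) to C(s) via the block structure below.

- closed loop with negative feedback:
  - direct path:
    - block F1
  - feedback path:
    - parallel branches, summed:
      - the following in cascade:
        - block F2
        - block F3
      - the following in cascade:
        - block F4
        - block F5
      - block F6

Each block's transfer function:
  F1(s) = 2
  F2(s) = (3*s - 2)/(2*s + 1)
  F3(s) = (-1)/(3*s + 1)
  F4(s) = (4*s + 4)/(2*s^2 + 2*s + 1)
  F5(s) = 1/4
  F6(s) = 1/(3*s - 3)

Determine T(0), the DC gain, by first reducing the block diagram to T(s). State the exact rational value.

First reduce the diagram to T(s).

Step 1. combine F2, F3 in series -> (2 - 3*s)/(6*s^2 + 5*s + 1)
Step 2. multiply F4, F5 (series) -> (s + 1)/(2*s^2 + 2*s + 1)
Step 3. sum the parallel branches (F2*F3), (F4*F5), F6 -> (12*s^4 + 49*s^3 + 12*s^2 - 5*s - 8)/(36*s^5 + 30*s^4 - 12*s^3 - 33*s^2 - 18*s - 3)
Step 4. reduce the feedback loop with forward F1 and return ((F2*F3)+(F4*F5)+F6) -> (72*s^5 + 60*s^4 - 24*s^3 - 66*s^2 - 36*s - 6)/(36*s^5 + 54*s^4 + 86*s^3 - 9*s^2 - 28*s - 19)
DC gain: substitute s = 0 into T(s) from step 4: T(0) = -6/(-19) = 6/19.

Answer: 6/19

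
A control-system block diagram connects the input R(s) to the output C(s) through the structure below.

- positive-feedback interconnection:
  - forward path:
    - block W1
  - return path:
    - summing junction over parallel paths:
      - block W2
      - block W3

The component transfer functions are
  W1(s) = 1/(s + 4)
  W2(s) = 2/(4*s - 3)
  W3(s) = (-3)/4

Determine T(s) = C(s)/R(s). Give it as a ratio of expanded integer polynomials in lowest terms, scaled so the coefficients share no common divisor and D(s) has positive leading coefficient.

[1] sum the parallel branches W2, W3: (17 - 12*s)/(16*s - 12)
[2] apply the feedback formula to W1, (W2+W3); the result is T(s) itself (integer coefficients, no common factor, positive leading denominator coefficient)

Therefore the answer is (16*s - 12)/(16*s^2 + 64*s - 65).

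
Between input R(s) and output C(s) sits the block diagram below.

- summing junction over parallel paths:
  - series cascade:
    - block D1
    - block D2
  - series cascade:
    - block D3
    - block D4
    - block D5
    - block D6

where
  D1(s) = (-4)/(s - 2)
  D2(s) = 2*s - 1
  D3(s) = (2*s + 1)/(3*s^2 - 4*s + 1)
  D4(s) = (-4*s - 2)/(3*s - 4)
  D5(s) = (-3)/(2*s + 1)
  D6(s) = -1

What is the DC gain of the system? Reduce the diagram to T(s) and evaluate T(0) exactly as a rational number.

[1] reduce the series chain D1, D2: (4 - 8*s)/(s - 2)
[2] series reduction of D3, D4, D5, D6: (-12*s - 6)/(9*s^3 - 24*s^2 + 19*s - 4)
[3] sum the parallel branches (D1*D2), (D3*D4*D5*D6): (-72*s^4 + 228*s^3 - 260*s^2 + 126*s - 4)/(9*s^4 - 42*s^3 + 67*s^2 - 42*s + 8)
Step 3 gives the overall T(s). Then T(0) = -4/8 = -1/2.

Therefore the answer is -1/2.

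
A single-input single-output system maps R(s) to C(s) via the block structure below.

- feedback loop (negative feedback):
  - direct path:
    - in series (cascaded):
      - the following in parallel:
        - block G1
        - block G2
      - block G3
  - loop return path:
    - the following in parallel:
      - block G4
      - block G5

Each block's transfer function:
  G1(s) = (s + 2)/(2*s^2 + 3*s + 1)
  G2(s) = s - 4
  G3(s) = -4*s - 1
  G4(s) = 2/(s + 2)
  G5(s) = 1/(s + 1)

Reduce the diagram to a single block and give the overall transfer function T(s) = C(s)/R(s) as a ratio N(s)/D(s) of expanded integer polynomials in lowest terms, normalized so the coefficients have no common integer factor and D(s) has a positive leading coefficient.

Reducing step by step:

Step 1: parallel reduction of G1, G2: (2*s^3 - 5*s^2 - 10*s - 2)/(2*s^2 + 3*s + 1)
Step 2: multiply (G1+G2), G3 (series): (-8*s^4 + 18*s^3 + 45*s^2 + 18*s + 2)/(2*s^2 + 3*s + 1)
Step 3: parallel reduction of G4, G5: (3*s + 4)/(s^2 + 3*s + 2)
Step 4: feedback reduction of ((G1+G2)*G3), (G4+G5); the result is T(s) itself (integer coefficients, no common factor, positive leading denominator coefficient)

Answer: (8*s^6 + 6*s^5 - 83*s^4 - 189*s^3 - 146*s^2 - 42*s - 4)/(24*s^5 - 24*s^4 - 216*s^3 - 248*s^2 - 87*s - 10)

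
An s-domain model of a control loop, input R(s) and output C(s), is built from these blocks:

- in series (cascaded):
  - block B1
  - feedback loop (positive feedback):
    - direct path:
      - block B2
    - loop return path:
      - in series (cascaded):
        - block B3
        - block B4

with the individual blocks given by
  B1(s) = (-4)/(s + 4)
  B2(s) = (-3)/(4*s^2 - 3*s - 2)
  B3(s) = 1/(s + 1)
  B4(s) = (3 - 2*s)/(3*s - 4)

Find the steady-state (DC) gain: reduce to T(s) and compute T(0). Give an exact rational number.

Answer: -12/17

Working:
[1] reduce the series chain B3, B4 gives (3 - 2*s)/(3*s^2 - s - 4)
[2] reduce the feedback loop with forward B2 and return (B3*B4) gives (-9*s^2 + 3*s + 12)/(12*s^4 - 13*s^3 - 19*s^2 + 8*s + 17)
[3] cascade B1, [B2/(1-B2*(B3*B4))] gives (36*s^2 - 12*s - 48)/(12*s^5 + 35*s^4 - 71*s^3 - 68*s^2 + 49*s + 68)
Step 3 gives the overall T(s). Then T(0) = -48/68 = -12/17.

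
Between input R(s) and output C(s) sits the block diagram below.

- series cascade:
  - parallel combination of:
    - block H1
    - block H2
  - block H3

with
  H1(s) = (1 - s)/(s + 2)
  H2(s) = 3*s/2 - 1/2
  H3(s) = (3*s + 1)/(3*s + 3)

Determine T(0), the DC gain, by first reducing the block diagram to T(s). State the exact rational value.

The answer is 0.

Reasoning:
Step 1 - add H1, H2 (parallel); result (3*s^2 + 3*s)/(2*s + 4)
Step 2 - multiply (H1+H2), H3 (series); result (3*s^2 + s)/(2*s + 4)
Step 2 gives the overall T(s). Then T(0) = 0/4 = 0.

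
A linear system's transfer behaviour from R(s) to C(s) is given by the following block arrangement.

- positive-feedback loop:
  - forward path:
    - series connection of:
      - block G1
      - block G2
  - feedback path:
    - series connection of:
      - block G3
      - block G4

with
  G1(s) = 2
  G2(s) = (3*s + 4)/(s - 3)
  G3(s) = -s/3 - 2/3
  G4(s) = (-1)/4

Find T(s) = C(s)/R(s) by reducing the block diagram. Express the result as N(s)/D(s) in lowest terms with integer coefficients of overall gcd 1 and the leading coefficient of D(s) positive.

Reducing step by step:

1. series reduction of G1, G2 = (6*s + 8)/(s - 3)
2. reduce the series chain G3, G4 = s/12 + 1/6
3. reduce the feedback loop with forward (G1*G2) and return (G3*G4), giving the overall T(s)

Answer: (-36*s - 48)/(3*s^2 + 4*s + 26)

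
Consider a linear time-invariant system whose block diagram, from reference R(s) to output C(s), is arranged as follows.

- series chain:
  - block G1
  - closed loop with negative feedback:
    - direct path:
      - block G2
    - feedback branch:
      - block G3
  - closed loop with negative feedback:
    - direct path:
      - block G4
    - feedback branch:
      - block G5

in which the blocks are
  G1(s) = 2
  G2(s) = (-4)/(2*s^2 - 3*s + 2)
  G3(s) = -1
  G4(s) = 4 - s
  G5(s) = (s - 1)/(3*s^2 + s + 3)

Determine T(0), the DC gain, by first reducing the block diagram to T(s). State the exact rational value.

Reducing step by step:

(1) close the feedback loop around G2, G3: (-4)/(2*s^2 - 3*s + 6)
(2) close the feedback loop around G4, G5: (-3*s^3 + 11*s^2 + s + 12)/(2*s^2 + 6*s - 1)
(3) cascade G1, [G2/(1+G2*G3)], [G4/(1+G4*G5)]: (24*s^3 - 88*s^2 - 8*s - 96)/(4*s^4 + 6*s^3 - 8*s^2 + 39*s - 6)
Evaluating the step-3 result (the overall T(s)) at s = 0 gives T(0) = -96/(-6) = 16.

Answer: 16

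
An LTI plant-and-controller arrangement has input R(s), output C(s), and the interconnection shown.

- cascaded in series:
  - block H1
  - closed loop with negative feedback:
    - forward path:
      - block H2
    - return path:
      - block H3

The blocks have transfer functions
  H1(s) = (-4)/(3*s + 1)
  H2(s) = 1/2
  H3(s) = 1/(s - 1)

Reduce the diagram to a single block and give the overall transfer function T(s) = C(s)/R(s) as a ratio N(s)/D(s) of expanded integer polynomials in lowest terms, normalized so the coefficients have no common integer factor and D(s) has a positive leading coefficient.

Step 1. feedback reduction of H2, H3 -> (s - 1)/(2*s - 1)
Step 2. series reduction of H1, [H2/(1+H2*H3)]: this yields T(s), and no further normalization is needed

Answer: (4 - 4*s)/(6*s^2 - s - 1)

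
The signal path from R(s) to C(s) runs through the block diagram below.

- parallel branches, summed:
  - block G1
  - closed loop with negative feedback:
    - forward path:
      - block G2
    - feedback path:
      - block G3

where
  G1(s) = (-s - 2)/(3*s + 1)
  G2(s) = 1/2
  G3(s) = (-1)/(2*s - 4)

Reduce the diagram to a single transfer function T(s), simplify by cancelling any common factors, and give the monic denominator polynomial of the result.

Step 1 - close the feedback loop around G2, G3; result (2*s - 4)/(4*s - 9)
Step 2 - sum the parallel branches G1, [G2/(1+G2*G3)]; result (2*s^2 - 9*s + 14)/(12*s^2 - 23*s - 9)
That last expression is T(s), already simplified. Scaling its denominator by 1/12 (the reciprocal of the leading coefficient) yields the monic denominator.

Answer: s^2 - 23*s/12 - 3/4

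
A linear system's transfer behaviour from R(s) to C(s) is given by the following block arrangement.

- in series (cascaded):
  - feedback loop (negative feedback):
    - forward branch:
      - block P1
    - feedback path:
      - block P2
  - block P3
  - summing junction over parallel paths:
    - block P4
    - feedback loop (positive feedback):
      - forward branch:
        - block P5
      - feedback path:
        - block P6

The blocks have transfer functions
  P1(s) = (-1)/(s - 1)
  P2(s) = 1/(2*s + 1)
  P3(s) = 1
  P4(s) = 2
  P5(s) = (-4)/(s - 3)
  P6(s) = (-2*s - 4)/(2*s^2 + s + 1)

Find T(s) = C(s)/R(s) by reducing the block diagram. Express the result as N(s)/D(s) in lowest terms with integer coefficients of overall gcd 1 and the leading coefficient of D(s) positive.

Answer: (-8*s^4 + 32*s^3 + 66*s^2 + 108*s + 42)/(4*s^5 - 12*s^4 - 19*s^3 - 18*s^2 + 39*s + 38)

Working:
Step 1 - feedback reduction of P1, P2, giving (-2*s - 1)/(2*s^2 - s - 2)
Step 2 - apply the feedback formula to P5, P6, giving (-8*s^2 - 4*s - 4)/(2*s^3 - 5*s^2 - 10*s - 19)
Step 3 - reduce the parallel group P4, [P5/(1-P5*P6)], giving (4*s^3 - 18*s^2 - 24*s - 42)/(2*s^3 - 5*s^2 - 10*s - 19)
Step 4 - combine [P1/(1+P1*P2)], P3, (P4+[P5/(1-P5*P6)]) in series, which is the overall transfer function T(s) = C(s)/R(s) in lowest terms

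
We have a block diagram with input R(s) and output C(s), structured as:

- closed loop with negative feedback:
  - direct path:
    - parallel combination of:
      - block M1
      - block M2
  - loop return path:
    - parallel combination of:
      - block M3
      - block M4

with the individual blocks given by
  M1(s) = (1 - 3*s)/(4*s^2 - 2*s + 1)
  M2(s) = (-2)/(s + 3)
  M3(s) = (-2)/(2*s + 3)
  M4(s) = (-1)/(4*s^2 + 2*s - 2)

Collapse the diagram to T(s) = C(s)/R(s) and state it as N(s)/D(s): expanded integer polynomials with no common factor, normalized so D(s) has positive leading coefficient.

[1] parallel reduction of M1, M2: (-11*s^2 - 4*s + 1)/(4*s^3 + 10*s^2 - 5*s + 3)
[2] reduce the parallel group M3, M4: (-8*s^2 - 6*s + 1)/(8*s^3 + 16*s^2 + 2*s - 6)
[3] reduce the feedback loop with forward (M1+M2) and return (M3+M4), which is the overall transfer function T(s) = C(s)/R(s) in lowest terms

Therefore the answer is (-88*s^5 - 208*s^4 - 78*s^3 + 74*s^2 + 26*s - 6)/(32*s^6 + 144*s^5 + 216*s^4 + 38*s^3 - 17*s^2 + 26*s - 17).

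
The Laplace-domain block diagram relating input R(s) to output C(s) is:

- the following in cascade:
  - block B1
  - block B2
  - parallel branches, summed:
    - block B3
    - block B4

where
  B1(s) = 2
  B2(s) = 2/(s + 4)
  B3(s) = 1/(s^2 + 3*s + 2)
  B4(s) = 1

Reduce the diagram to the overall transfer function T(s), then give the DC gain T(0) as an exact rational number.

Reducing step by step:

[1] sum the parallel branches B3, B4; result (s^2 + 3*s + 3)/(s^2 + 3*s + 2)
[2] cascade B1, B2, (B3+B4); result (4*s^2 + 12*s + 12)/(s^3 + 7*s^2 + 14*s + 8)
The step-2 result is T(s). Setting s = 0: T(0) = 12/8 = 3/2.

Answer: 3/2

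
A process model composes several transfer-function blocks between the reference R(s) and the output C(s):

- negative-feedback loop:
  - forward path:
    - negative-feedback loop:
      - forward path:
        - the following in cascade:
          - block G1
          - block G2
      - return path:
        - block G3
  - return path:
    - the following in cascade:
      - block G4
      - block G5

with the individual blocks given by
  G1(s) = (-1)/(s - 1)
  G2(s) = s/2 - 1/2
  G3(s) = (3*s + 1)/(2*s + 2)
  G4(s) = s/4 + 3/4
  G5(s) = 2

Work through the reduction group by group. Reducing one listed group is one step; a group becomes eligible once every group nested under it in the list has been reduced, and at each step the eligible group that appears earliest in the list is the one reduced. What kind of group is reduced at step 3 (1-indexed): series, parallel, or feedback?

1. cascade G1, G2
2. apply the feedback formula to (G1*G2), G3
3. reduce the series chain G4, G5
4. feedback reduction of [(G1*G2)/(1+(G1*G2)*G3)], (G4*G5)
The group at step 3 is a series group.

Final answer: series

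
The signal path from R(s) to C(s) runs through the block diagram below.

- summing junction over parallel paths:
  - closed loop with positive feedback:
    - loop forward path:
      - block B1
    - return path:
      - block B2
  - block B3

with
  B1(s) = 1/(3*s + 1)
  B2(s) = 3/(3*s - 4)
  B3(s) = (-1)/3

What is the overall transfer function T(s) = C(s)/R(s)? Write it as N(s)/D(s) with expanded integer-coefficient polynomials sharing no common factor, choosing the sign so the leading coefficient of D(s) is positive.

Reducing step by step:

[1] reduce the feedback loop with forward B1 and return B2, giving (3*s - 4)/(9*s^2 - 9*s - 7)
[2] parallel reduction of [B1/(1-B1*B2)], B3, which is the overall transfer function T(s) = C(s)/R(s) in lowest terms

Answer: (-9*s^2 + 18*s - 5)/(27*s^2 - 27*s - 21)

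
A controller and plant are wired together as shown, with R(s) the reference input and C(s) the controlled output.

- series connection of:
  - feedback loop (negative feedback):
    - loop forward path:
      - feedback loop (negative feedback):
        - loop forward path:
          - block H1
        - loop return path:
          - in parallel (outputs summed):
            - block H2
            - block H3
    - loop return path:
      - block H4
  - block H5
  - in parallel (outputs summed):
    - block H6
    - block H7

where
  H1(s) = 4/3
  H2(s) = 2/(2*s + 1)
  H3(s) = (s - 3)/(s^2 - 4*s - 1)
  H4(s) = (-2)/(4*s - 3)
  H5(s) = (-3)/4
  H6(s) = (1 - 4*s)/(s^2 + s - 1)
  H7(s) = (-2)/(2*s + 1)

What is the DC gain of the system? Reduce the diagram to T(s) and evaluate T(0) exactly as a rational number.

Answer: 27/77

Working:
[1] combine H2, H3 in parallel, giving (4*s^2 - 13*s - 5)/(2*s^3 - 7*s^2 - 6*s - 1)
[2] apply the feedback formula to H1, (H2+H3), giving (8*s^3 - 28*s^2 - 24*s - 4)/(6*s^3 - 5*s^2 - 70*s - 23)
[3] close the feedback loop around [H1/(1+H1*(H2+H3))], H4, giving (32*s^4 - 136*s^3 - 12*s^2 + 56*s + 12)/(24*s^4 - 54*s^3 - 209*s^2 + 166*s + 77)
[4] sum the parallel branches H6, H7, giving (-10*s^2 - 4*s + 3)/(2*s^3 + 3*s^2 - s - 1)
[5] series reduction of [[H1/(1+H1*(H2+H3))]/(1+[H1/(1+H1*(H2+H3))]*H4)], H5, (H6+H7), giving (120*s^5 - 522*s^4 - 24*s^3 + 357*s^2 - 36*s - 27)/(24*s^6 - 30*s^5 - 287*s^4 + 11*s^3 + 452*s^2 - 89*s - 77)
That last expression is T(s); at s = 0 only the constant terms survive, so T(0) = -27/(-77) = 27/77.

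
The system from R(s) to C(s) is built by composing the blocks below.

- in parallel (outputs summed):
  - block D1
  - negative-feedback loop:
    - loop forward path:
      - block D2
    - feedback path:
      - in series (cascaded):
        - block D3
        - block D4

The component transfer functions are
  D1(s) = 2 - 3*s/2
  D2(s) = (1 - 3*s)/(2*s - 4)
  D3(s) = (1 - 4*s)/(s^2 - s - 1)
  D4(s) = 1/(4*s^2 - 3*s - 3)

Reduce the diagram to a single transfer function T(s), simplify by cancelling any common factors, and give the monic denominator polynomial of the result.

(1) cascade D3, D4 gives (1 - 4*s)/(4*s^4 - 7*s^3 - 4*s^2 + 6*s + 3)
(2) close the feedback loop around D2, (D3*D4) gives (-12*s^5 + 25*s^4 + 5*s^3 - 22*s^2 - 3*s + 3)/(8*s^5 - 30*s^4 + 20*s^3 + 40*s^2 - 25*s - 11)
(3) parallel reduction of D1, [D2/(1+D2*(D3*D4))] gives (-24*s^6 + 98*s^5 - 130*s^4 - 30*s^3 + 191*s^2 - 73*s - 38)/(16*s^5 - 60*s^4 + 40*s^3 + 80*s^2 - 50*s - 22)
No further cancellation is possible in the step-3 result, so that is T(s). Its denominator becomes monic after dividing by the leading coefficient 16.

Answer: s^5 - 15*s^4/4 + 5*s^3/2 + 5*s^2 - 25*s/8 - 11/8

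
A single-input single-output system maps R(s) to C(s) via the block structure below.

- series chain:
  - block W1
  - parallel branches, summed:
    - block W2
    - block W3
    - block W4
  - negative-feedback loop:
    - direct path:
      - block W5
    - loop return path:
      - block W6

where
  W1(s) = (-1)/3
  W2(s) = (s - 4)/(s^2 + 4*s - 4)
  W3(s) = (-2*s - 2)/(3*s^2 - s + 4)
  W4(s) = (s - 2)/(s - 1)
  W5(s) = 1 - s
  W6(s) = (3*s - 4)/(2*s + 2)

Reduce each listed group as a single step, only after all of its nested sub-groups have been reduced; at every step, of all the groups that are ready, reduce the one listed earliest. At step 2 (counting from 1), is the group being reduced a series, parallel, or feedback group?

(1) combine W2, W3, W4 in parallel
(2) reduce the feedback loop with forward W5 and return W6
(3) combine W1, (W2+W3+W4), [W5/(1+W5*W6)] in series
Step 2 collapses a feedback group.

Answer: feedback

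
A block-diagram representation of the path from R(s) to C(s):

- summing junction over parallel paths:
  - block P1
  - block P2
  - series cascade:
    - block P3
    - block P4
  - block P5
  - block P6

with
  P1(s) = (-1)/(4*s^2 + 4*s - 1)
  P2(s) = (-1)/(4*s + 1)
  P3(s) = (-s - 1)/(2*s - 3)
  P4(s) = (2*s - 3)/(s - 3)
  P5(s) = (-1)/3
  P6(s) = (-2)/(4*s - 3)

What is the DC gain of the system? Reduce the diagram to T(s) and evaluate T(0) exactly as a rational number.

First reduce the diagram to T(s).

Step 1. series reduction of P3, P4: (-s - 1)/(s - 3)
Step 2. add P1, P2, (P3*P4), P5, P6 (parallel): (-256*s^5 - 272*s^4 + 492*s^3 + 628*s^2 - 222*s - 18)/(192*s^5 - 480*s^4 - 468*s^3 + 528*s^2 + 45*s - 27)
The step-2 result is T(s). Setting s = 0: T(0) = -18/(-27) = 2/3.

Answer: 2/3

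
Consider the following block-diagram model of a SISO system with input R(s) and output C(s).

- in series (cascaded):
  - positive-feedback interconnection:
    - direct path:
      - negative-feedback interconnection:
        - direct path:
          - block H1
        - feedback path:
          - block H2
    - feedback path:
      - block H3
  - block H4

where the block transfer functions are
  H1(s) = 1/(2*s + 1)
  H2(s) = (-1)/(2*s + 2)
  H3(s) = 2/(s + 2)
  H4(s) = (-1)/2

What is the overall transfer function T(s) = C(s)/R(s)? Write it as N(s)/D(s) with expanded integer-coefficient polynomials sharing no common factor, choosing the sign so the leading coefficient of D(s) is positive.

The answer is (-s^2 - 3*s - 2)/(4*s^3 + 14*s^2 + 9*s - 2).

Reasoning:
[1] close the feedback loop around H1, H2 -> (2*s + 2)/(4*s^2 + 6*s + 1)
[2] reduce the feedback loop with forward [H1/(1+H1*H2)] and return H3 -> (2*s^2 + 6*s + 4)/(4*s^3 + 14*s^2 + 9*s - 2)
[3] combine [[H1/(1+H1*H2)]/(1-[H1/(1+H1*H2)]*H3)], H4 in series; the result is T(s) itself (integer coefficients, no common factor, positive leading denominator coefficient)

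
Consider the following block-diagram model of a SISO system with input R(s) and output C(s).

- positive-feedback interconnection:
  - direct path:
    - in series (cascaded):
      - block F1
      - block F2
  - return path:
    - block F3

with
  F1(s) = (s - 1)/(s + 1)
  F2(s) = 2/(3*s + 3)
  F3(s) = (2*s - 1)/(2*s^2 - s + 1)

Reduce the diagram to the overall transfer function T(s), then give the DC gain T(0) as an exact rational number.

Reducing step by step:

Step 1. multiply F1, F2 (series): (2*s - 2)/(3*s^2 + 6*s + 3)
Step 2. apply the feedback formula to (F1*F2), F3: (4*s^3 - 6*s^2 + 4*s - 2)/(6*s^4 + 9*s^3 - s^2 + 9*s + 1)
Evaluating the step-2 result (the overall T(s)) at s = 0 gives T(0) = -2/1 = -2.

Answer: -2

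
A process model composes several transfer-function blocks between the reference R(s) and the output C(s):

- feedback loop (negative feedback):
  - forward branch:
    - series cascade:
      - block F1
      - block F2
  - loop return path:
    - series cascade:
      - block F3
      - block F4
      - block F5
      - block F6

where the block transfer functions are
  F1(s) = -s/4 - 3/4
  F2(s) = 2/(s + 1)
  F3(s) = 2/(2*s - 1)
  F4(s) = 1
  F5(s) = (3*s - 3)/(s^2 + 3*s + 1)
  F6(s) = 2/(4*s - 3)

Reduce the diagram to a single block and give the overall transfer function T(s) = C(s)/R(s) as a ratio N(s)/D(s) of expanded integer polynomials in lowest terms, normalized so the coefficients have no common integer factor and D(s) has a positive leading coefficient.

The answer is (-8*s^5 - 38*s^4 - 23*s^3 + 58*s^2 - 9)/(16*s^5 + 44*s^4 - 10*s^3 - 52*s^2 - 20*s + 42).

Reasoning:
Step 1 - combine F1, F2 in series -> (-s - 3)/(2*s + 2)
Step 2 - series reduction of F3, F4, F5, F6 -> (12*s - 12)/(8*s^4 + 14*s^3 - 19*s^2 - s + 3)
Step 3 - close the feedback loop around (F1*F2), (F3*F4*F5*F6), giving the overall T(s)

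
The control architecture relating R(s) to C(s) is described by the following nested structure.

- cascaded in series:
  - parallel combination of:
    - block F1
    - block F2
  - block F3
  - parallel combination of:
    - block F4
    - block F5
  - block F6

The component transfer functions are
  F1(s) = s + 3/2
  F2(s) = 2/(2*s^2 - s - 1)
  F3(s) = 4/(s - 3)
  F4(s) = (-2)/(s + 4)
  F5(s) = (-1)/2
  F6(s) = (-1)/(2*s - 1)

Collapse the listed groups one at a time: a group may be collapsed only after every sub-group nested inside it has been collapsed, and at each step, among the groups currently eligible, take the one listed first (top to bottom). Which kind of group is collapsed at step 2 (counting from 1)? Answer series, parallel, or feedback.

Step 1: reduce the parallel group F1, F2
Step 2: combine F4, F5 in parallel
Step 3: cascade (F1+F2), F3, (F4+F5), F6
So the answer for step 2 is parallel.

Final answer: parallel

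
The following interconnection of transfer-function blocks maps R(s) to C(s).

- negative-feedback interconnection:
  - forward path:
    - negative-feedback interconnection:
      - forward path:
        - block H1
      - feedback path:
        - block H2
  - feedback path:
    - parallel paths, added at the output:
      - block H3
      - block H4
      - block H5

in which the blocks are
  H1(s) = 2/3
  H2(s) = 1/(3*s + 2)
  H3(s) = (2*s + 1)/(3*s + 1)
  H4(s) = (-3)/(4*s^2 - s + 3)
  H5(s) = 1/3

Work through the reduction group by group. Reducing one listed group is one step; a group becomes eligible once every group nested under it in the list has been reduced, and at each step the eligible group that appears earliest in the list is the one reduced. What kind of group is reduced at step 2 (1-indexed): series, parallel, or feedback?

[1] collapse the loop (H1 forward, H2 return)
[2] parallel reduction of H3, H4, H5
[3] reduce the feedback loop with forward [H1/(1+H1*H2)] and return (H3+H4+H5)
So the answer for step 2 is parallel.

Answer: parallel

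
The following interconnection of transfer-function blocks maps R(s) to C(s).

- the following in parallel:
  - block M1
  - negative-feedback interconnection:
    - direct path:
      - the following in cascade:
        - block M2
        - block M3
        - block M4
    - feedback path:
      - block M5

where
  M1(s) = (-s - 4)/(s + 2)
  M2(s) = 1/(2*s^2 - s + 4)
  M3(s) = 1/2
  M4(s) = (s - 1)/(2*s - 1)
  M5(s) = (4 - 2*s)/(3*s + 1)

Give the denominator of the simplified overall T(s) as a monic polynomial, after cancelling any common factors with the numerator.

Reducing step by step:

(1) multiply M2, M3, M4 (series) -> (s - 1)/(8*s^3 - 8*s^2 + 18*s - 8)
(2) close the feedback loop around (M2*M3*M4), M5 -> (3*s^2 - 2*s - 1)/(24*s^4 - 16*s^3 + 44*s^2 - 12)
(3) reduce the parallel group M1, [(M2*M3*M4)/(1+(M2*M3*M4)*M5)] -> (-24*s^5 - 80*s^4 + 23*s^3 - 172*s^2 + 7*s + 46)/(24*s^5 + 32*s^4 + 12*s^3 + 88*s^2 - 12*s - 24)
No further cancellation is possible in the step-3 result, so that is T(s). Its denominator becomes monic after dividing by the leading coefficient 24.

Answer: s^5 + 4*s^4/3 + s^3/2 + 11*s^2/3 - s/2 - 1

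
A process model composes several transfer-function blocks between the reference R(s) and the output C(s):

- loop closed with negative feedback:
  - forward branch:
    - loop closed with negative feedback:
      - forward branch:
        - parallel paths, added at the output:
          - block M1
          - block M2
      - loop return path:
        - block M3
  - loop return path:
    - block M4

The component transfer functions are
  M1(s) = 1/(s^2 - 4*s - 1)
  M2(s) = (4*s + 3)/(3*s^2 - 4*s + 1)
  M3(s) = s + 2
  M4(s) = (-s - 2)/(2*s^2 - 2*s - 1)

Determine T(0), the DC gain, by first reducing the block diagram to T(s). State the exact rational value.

1. add M1, M2 (parallel) -> (4*s^3 - 10*s^2 - 20*s - 2)/(3*s^4 - 16*s^3 + 14*s^2 - 1)
2. apply the feedback formula to (M1+M2), M3 -> (4*s^3 - 10*s^2 - 20*s - 2)/(7*s^4 - 18*s^3 - 26*s^2 - 42*s - 5)
3. collapse the loop ([(M1+M2)/(1+(M1+M2)*M3)] forward, M4 return) -> (8*s^5 - 28*s^4 - 24*s^3 + 46*s^2 + 24*s + 2)/(14*s^6 - 50*s^5 - 27*s^4 - 12*s^3 + 140*s^2 + 94*s + 9)
The step-3 result is T(s). Setting s = 0: T(0) = 2/9.

Answer: 2/9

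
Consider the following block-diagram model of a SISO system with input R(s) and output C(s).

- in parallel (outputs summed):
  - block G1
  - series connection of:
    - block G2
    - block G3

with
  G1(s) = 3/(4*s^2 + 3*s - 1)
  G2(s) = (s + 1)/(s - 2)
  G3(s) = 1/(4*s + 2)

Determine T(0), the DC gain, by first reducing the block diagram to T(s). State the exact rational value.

Reducing step by step:

Step 1 - series reduction of G2, G3 gives (s + 1)/(4*s^2 - 6*s - 4)
Step 2 - parallel reduction of G1, (G2*G3) gives (4*s^3 + 19*s^2 - 16*s - 13)/(16*s^4 - 12*s^3 - 38*s^2 - 6*s + 4)
Evaluating the step-2 result (the overall T(s)) at s = 0 gives T(0) = -13/4.

Answer: -13/4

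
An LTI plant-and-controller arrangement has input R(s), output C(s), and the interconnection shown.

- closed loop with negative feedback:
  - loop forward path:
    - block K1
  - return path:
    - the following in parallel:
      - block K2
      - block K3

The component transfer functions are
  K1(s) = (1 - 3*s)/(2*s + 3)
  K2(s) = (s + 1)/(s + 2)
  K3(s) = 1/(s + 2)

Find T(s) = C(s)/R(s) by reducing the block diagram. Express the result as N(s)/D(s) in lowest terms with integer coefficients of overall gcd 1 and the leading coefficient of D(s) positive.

Step 1: sum the parallel branches K2, K3: 1
Step 2: close the feedback loop around K1, (K2+K3), giving the overall T(s)

Final answer: (3*s - 1)/(s - 4)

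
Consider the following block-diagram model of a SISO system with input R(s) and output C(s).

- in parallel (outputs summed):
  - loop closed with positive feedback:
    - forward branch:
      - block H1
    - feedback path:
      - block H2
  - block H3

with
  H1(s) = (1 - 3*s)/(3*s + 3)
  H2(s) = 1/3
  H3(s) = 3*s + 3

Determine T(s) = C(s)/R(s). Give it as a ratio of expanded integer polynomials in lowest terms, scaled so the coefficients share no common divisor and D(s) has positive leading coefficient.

Step 1 - apply the feedback formula to H1, H2 = (3 - 9*s)/(12*s + 8)
Step 2 - add [H1/(1-H1*H2)], H3 (parallel); the result is T(s) itself (integer coefficients, no common factor, positive leading denominator coefficient)

Hence the answer: (36*s^2 + 51*s + 27)/(12*s + 8)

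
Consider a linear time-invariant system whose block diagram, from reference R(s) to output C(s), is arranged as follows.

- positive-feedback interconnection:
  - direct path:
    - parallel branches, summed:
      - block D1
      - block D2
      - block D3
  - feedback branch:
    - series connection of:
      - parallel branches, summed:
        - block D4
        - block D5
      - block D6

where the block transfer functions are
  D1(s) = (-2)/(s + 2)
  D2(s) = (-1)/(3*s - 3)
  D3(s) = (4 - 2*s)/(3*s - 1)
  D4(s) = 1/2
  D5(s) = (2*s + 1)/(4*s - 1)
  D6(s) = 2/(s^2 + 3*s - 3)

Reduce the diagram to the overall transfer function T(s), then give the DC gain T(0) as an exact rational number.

The answer is -42/23.

Reasoning:
Step 1: parallel reduction of D1, D2, D3 = (-6*s^3 - 15*s^2 + 43*s - 28)/(9*s^3 + 6*s^2 - 21*s + 6)
Step 2: parallel reduction of D4, D5 = (8*s + 1)/(8*s - 2)
Step 3: reduce the series chain (D4+D5), D6 = (8*s + 1)/(4*s^3 + 11*s^2 - 15*s + 3)
Step 4: collapse the loop ((D1+D2+D3) forward, ((D4+D5)*D6) return) = (-24*s^6 - 126*s^5 + 97*s^4 + 568*s^3 - 998*s^2 + 549*s - 84)/(36*s^6 + 123*s^5 - 105*s^4 - 144*s^3 + 70*s^2 + 28*s + 46)
DC gain: substitute s = 0 into T(s) from step 4: T(0) = -84/46 = -42/23.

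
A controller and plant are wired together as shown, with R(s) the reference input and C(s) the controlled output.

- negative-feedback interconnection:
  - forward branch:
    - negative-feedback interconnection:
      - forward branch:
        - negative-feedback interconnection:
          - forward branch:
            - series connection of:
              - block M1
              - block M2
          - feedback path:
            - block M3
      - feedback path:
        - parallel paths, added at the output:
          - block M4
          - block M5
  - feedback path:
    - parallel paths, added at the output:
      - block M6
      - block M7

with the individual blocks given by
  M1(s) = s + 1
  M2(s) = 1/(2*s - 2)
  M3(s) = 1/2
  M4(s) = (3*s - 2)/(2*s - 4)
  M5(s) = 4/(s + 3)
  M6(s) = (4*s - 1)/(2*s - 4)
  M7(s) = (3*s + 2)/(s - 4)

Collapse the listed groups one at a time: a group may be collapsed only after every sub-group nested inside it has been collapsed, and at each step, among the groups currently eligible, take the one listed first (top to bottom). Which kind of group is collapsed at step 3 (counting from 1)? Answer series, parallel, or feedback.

1. combine M1, M2 in series
2. close the feedback loop around (M1*M2), M3
3. reduce the parallel group M4, M5
4. reduce the feedback loop with forward [(M1*M2)/(1+(M1*M2)*M3)] and return (M4+M5)
5. combine M6, M7 in parallel
6. collapse the loop ([[(M1*M2)/(1+(M1*M2)*M3)]/(1+[(M1*M2)/(1+(M1*M2)*M3)]*(M4+M5))] forward, (M6+M7) return)
At step 3 the group reduced is parallel.

Answer: parallel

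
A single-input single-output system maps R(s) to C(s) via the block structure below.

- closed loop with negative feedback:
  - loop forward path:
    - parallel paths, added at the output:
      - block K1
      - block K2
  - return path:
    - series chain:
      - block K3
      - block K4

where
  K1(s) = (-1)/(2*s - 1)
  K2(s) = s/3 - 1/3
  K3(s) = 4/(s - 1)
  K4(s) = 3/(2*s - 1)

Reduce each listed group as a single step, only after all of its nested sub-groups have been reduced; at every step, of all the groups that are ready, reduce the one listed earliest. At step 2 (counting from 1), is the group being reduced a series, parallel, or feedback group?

Step 1: sum the parallel branches K1, K2
Step 2: reduce the series chain K3, K4
Step 3: close the feedback loop around (K1+K2), (K3*K4)
At step 2 the group reduced is series.

Final answer: series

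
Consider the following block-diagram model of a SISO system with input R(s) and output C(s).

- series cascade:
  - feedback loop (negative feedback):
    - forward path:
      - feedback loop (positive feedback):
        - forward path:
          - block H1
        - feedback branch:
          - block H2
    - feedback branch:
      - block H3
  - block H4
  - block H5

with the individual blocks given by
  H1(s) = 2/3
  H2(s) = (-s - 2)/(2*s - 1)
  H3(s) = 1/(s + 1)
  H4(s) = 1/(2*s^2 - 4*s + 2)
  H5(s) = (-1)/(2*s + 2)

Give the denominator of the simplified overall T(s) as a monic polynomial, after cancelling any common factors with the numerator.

Step 1: reduce the feedback loop with forward H1 and return H2, giving (4*s - 2)/(8*s + 1)
Step 2: close the feedback loop around [H1/(1-H1*H2)], H3, giving (4*s^2 + 2*s - 2)/(8*s^2 + 13*s - 1)
Step 3: combine [[H1/(1-H1*H2)]/(1+[H1/(1-H1*H2)]*H3)], H4, H5 in series, giving (1 - 2*s)/(16*s^4 - 6*s^3 - 38*s^2 + 30*s - 2)
T(s) is the step-3 result (common factors already cancelled). Leading coefficient of the denominator: 16. Divide through by 16 for the monic polynomial.

Answer: s^4 - 3*s^3/8 - 19*s^2/8 + 15*s/8 - 1/8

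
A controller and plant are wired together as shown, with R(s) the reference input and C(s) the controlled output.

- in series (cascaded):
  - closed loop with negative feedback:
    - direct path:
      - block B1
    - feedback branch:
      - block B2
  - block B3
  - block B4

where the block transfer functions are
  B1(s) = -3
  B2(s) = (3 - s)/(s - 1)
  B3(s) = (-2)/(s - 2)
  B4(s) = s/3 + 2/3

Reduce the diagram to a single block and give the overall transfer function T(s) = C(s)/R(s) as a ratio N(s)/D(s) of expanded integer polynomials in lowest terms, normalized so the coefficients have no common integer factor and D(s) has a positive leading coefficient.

(1) reduce the feedback loop with forward B1 and return B2, giving (3 - 3*s)/(4*s - 10)
(2) cascade [B1/(1+B1*B2)], B3, B4; the result is T(s) itself (integer coefficients, no common factor, positive leading denominator coefficient)

Answer: (s^2 + s - 2)/(2*s^2 - 9*s + 10)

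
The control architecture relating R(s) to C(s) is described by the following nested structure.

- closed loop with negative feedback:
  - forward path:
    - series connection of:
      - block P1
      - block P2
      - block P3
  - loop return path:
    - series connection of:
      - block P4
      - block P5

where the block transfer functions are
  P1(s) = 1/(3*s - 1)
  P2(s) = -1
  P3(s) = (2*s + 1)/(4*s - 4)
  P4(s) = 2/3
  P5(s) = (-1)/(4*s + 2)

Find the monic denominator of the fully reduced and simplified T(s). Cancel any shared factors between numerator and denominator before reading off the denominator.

First reduce the diagram to T(s).

Step 1. series reduction of P1, P2, P3 -> (-2*s - 1)/(12*s^2 - 16*s + 4)
Step 2. reduce the series chain P4, P5 -> (-1)/(6*s + 3)
Step 3. apply the feedback formula to (P1*P2*P3), (P4*P5) -> (-6*s - 3)/(36*s^2 - 48*s + 13)
The result of step 3 is T(s) in lowest terms. Its denominator has leading coefficient 36; dividing the denominator through by 36 makes it monic.

Answer: s^2 - 4*s/3 + 13/36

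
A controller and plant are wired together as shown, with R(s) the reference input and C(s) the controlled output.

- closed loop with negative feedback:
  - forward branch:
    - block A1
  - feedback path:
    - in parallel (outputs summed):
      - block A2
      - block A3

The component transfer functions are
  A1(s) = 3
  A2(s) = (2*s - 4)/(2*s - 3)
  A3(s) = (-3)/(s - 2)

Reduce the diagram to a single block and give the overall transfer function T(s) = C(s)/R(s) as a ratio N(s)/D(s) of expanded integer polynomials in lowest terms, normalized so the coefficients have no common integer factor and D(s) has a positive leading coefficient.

[1] sum the parallel branches A2, A3 gives (2*s^2 - 14*s + 17)/(2*s^2 - 7*s + 6)
[2] feedback reduction of A1, (A2+A3); the result is T(s) itself (integer coefficients, no common factor, positive leading denominator coefficient)

Answer: (6*s^2 - 21*s + 18)/(8*s^2 - 49*s + 57)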